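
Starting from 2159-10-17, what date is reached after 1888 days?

December 17, 2164

+366 (one year; includes Feb 29, 2160) → Oct 17, 2160 (1522 left).
+365 (one year) → Oct 17, 2161 (1157 left).
+365 (one year) → Oct 17, 2162 (792 left).
+365 (one year) → Oct 17, 2163 (427 left).
+366 (one year; includes Feb 29, 2164) → Oct 17, 2164 (61 left).
Oct has 31 days: +15 → Nov 1, 2164 (46 left).
Nov has 30 days: +30 → Dec 1, 2164 (16 left).
+16 → Dec 17, 2164.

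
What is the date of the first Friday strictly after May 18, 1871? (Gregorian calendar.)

May 18, 1871 is a Thursday.
From Thursday to the next Friday is 1 day.
May 18, 1871 + 1 = May 19, 1871.

May 19, 1871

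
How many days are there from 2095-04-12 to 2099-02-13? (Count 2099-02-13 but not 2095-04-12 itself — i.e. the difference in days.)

Apr 12, 2095 → Apr 12, 2096: 366 days (Feb 29, 2096 is in that span).
Apr 12, 2096 → Apr 12, 2097: 365 days.
Apr 12, 2097 → Apr 12, 2098: 365 days.
Apr 12, 2098 → May 12, 2098: 30 days (April has 30).
May 12, 2098 → Jun 12, 2098: 31 days (May has 31).
Jun 12, 2098 → Jul 12, 2098: 30 days (June has 30).
Jul 12, 2098 → Aug 12, 2098: 31 days (July has 31).
Aug 12, 2098 → Sep 12, 2098: 31 days (August has 31).
Sep 12, 2098 → Oct 12, 2098: 30 days (September has 30).
Oct 12, 2098 → Nov 12, 2098: 31 days (October has 31).
Nov 12, 2098 → Dec 12, 2098: 30 days (November has 30).
Dec 12, 2098 → Jan 12, 2099: 31 days (December has 31).
Jan 12, 2099 → Feb 12, 2099: 31 days (January has 31).
Feb 12, 2099 → Feb 13, 2099: 1 days.
Total: 1403 days.

1403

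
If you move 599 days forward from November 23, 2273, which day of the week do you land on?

Thursday

Nov 23, 2273 is a Sunday.
599 mod 7 = 4, so 599 days after a Sunday is Sunday + 4 = Thursday.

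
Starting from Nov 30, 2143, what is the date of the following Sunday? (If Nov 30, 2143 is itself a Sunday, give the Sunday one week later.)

December 1, 2143

Nov 30, 2143 is a Saturday.
From Saturday to the next Sunday is 1 day.
Nov 30, 2143 + 1 = Dec 1, 2143.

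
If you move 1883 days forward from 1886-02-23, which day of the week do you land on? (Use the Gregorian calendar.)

Tuesday

First find the weekday of Feb 23, 1886. Doomsday rule: the anchor day for the 1800s is Friday. For year 86: 86÷12 = 7 r 2, and 2÷4 = 0, so 7+2+0 = 9.
Friday + 9 ≡ Sunday — that's 1886's doomsday.
In February the doomsday date is Feb 28 (1886 is not a leap year).
Feb 23 is 5 days before Feb 28; 5 mod 7 = 5, so Sunday − 5 = Tuesday.
1883 mod 7 = 0, so 1883 days after a Tuesday is Tuesday + 0 = Tuesday.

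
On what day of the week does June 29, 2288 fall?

Doomsday rule: the anchor day for the 2200s is Friday. For year 88: 88÷12 = 7 r 4, and 4÷4 = 1, so 7+4+1 = 12.
Friday + 12 ≡ Wednesday — that's 2288's doomsday.
In June the doomsday date is Jun 6.
Jun 29 is 23 days after Jun 6; 23 mod 7 = 2, so Wednesday + 2 = Friday.

Friday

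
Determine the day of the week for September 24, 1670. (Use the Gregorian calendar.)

Wednesday

Doomsday rule: the anchor day for the 1600s is Tuesday. For year 70: 70÷12 = 5 r 10, and 10÷4 = 2, so 5+10+2 = 17.
Tuesday + 17 ≡ Friday — that's 1670's doomsday.
In September the doomsday date is Sep 5.
Sep 24 is 19 days after Sep 5; 19 mod 7 = 5, so Friday + 5 = Wednesday.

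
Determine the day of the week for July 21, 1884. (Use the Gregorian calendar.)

Doomsday rule: the anchor day for the 1800s is Friday. For year 84: 84÷12 = 7 r 0, and 0÷4 = 0, so 7+0+0 = 7.
Friday + 7 ≡ Friday — that's 1884's doomsday.
In July the doomsday date is Jul 11.
Jul 21 is 10 days after Jul 11; 10 mod 7 = 3, so Friday + 3 = Monday.

Monday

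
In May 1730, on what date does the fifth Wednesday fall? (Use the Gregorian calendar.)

May 31, 1730

May 1, 1730 is a Monday.
The first Wednesday is therefore May 3 (2 days later).
The fifth Wednesday is 3 + 4×7 = May 31.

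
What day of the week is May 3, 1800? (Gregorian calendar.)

Saturday

Doomsday rule: the anchor day for the 1800s is Friday. For year 00: 0÷12 = 0 r 0, and 0÷4 = 0, so 0+0+0 = 0.
Friday + 0 ≡ Friday — that's 1800's doomsday.
In May the doomsday date is May 9.
May 3 is 6 days before May 9; 6 mod 7 = 6, so Friday − 6 = Saturday.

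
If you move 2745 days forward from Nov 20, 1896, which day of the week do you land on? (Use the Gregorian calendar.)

First find the weekday of Nov 20, 1896. Doomsday rule: the anchor day for the 1800s is Friday. For year 96: 96÷12 = 8 r 0, and 0÷4 = 0, so 8+0+0 = 8.
Friday + 8 ≡ Saturday — that's 1896's doomsday.
In November the doomsday date is Nov 7.
Nov 20 is 13 days after Nov 7; 13 mod 7 = 6, so Saturday + 6 = Friday.
2745 mod 7 = 1, so 2745 days after a Friday is Friday + 1 = Saturday.

Saturday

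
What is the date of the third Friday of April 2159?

April 1, 2159 is a Sunday.
The first Friday is therefore April 6 (5 days later).
The third Friday is 6 + 2×7 = April 20.

April 20, 2159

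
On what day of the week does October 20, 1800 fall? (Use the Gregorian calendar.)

Monday

January 1, 1800 is a Wednesday.
Jan 1, 1800 → Feb 1, 1800: 31 days (January has 31).
Feb 1, 1800 → Mar 1, 1800: 28 days (February has 28).
Mar 1, 1800 → Apr 1, 1800: 31 days (March has 31).
Apr 1, 1800 → May 1, 1800: 30 days (April has 30).
May 1, 1800 → Jun 1, 1800: 31 days (May has 31).
Jun 1, 1800 → Jul 1, 1800: 30 days (June has 30).
Jul 1, 1800 → Aug 1, 1800: 31 days (July has 31).
Aug 1, 1800 → Sep 1, 1800: 31 days (August has 31).
Sep 1, 1800 → Oct 1, 1800: 30 days (September has 30).
Oct 1, 1800 → Oct 20, 1800: 19 days.
Total: 292 days.
292 mod 7 = 5, so Wednesday + 5 = Monday.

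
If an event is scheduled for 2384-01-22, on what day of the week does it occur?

Doomsday rule: the anchor day for the 2300s is Wednesday. For year 84: 84÷12 = 7 r 0, and 0÷4 = 0, so 7+0+0 = 7.
Wednesday + 7 ≡ Wednesday — that's 2384's doomsday.
In January the doomsday date is Jan 4 (2384 is a leap year (divisible by 4)).
Jan 22 is 18 days after Jan 4; 18 mod 7 = 4, so Wednesday + 4 = Sunday.

Sunday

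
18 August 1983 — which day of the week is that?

Thursday

Doomsday rule: the anchor day for the 1900s is Wednesday. For year 83: 83÷12 = 6 r 11, and 11÷4 = 2, so 6+11+2 = 19.
Wednesday + 19 ≡ Monday — that's 1983's doomsday.
In August the doomsday date is Aug 8.
Aug 18 is 10 days after Aug 8; 10 mod 7 = 3, so Monday + 3 = Thursday.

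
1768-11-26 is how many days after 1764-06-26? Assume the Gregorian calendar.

1614

Jun 26, 1764 → Jun 26, 1765: 365 days.
Jun 26, 1765 → Jun 26, 1766: 365 days.
Jun 26, 1766 → Jun 26, 1767: 365 days.
Jun 26, 1767 → Jun 26, 1768: 366 days (Feb 29, 1768 is in that span).
Jun 26, 1768 → Jul 26, 1768: 30 days (June has 30).
Jul 26, 1768 → Aug 26, 1768: 31 days (July has 31).
Aug 26, 1768 → Sep 26, 1768: 31 days (August has 31).
Sep 26, 1768 → Oct 26, 1768: 30 days (September has 30).
Oct 26, 1768 → Nov 26, 1768: 31 days.
Total: 1614 days.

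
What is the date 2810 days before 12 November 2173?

March 4, 2166

−365 (one year) → Nov 12, 2172 (2445 left).
−366 (one year; includes Feb 29, 2172) → Nov 12, 2171 (2079 left).
−365 (one year) → Nov 12, 2170 (1714 left).
−365 (one year) → Nov 12, 2169 (1349 left).
−365 (one year) → Nov 12, 2168 (984 left).
−366 (one year; includes Feb 29, 2168) → Nov 12, 2167 (618 left).
−365 (one year) → Nov 12, 2166 (253 left).
−12 → Oct 31, 2166 (end of Oct, 31 days; 241 left).
−31 → Sep 30, 2166 (end of Sep, 30 days; 210 left).
−30 → Aug 31, 2166 (end of Aug, 31 days; 180 left).
−31 → Jul 31, 2166 (end of Jul, 31 days; 149 left).
−31 → Jun 30, 2166 (end of Jun, 30 days; 118 left).
−30 → May 31, 2166 (end of May, 31 days; 88 left).
−31 → Apr 30, 2166 (end of Apr, 30 days; 57 left).
−30 → Mar 31, 2166 (end of Mar, 31 days; 27 left).
−27 → Mar 4, 2166.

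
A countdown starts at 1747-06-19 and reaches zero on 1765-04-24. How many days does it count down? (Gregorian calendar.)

6519

Jun 19, 1747 → Jun 19, 1748: 366 days (Feb 29, 1748 is in that span).
Jun 19, 1748 → Jun 19, 1749: 365 days.
Jun 19, 1749 → Jun 19, 1750: 365 days.
Jun 19, 1750 → Jun 19, 1751: 365 days.
Jun 19, 1751 → Jun 19, 1752: 366 days (Feb 29, 1752 is in that span).
Jun 19, 1752 → Jun 19, 1753: 365 days.
Jun 19, 1753 → Jun 19, 1754: 365 days.
Jun 19, 1754 → Jun 19, 1755: 365 days.
Jun 19, 1755 → Jun 19, 1756: 366 days (Feb 29, 1756 is in that span).
Jun 19, 1756 → Jun 19, 1757: 365 days.
Jun 19, 1757 → Jun 19, 1758: 365 days.
Jun 19, 1758 → Jun 19, 1759: 365 days.
Jun 19, 1759 → Jun 19, 1760: 366 days (Feb 29, 1760 is in that span).
Jun 19, 1760 → Jun 19, 1761: 365 days.
Jun 19, 1761 → Jun 19, 1762: 365 days.
Jun 19, 1762 → Jun 19, 1763: 365 days.
Jun 19, 1763 → Jun 19, 1764: 366 days (Feb 29, 1764 is in that span).
Jun 19, 1764 → Jul 19, 1764: 30 days (June has 30).
Jul 19, 1764 → Aug 19, 1764: 31 days (July has 31).
Aug 19, 1764 → Sep 19, 1764: 31 days (August has 31).
Sep 19, 1764 → Oct 19, 1764: 30 days (September has 30).
Oct 19, 1764 → Nov 19, 1764: 31 days (October has 31).
Nov 19, 1764 → Dec 19, 1764: 30 days (November has 30).
Dec 19, 1764 → Jan 19, 1765: 31 days (December has 31).
Jan 19, 1765 → Feb 19, 1765: 31 days (January has 31).
Feb 19, 1765 → Mar 19, 1765: 28 days (February has 28).
Mar 19, 1765 → Apr 19, 1765: 31 days (March has 31).
Apr 19, 1765 → Apr 24, 1765: 5 days.
Total: 6519 days.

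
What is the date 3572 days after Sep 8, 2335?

June 19, 2345

+366 (one year; includes Feb 29, 2336) → Sep 8, 2336 (3206 left).
+365 (one year) → Sep 8, 2337 (2841 left).
+365 (one year) → Sep 8, 2338 (2476 left).
+365 (one year) → Sep 8, 2339 (2111 left).
+366 (one year; includes Feb 29, 2340) → Sep 8, 2340 (1745 left).
+365 (one year) → Sep 8, 2341 (1380 left).
+365 (one year) → Sep 8, 2342 (1015 left).
+365 (one year) → Sep 8, 2343 (650 left).
+366 (one year; includes Feb 29, 2344) → Sep 8, 2344 (284 left).
Sep has 30 days: +23 → Oct 1, 2344 (261 left).
Oct has 31 days: +31 → Nov 1, 2344 (230 left).
Nov has 30 days: +30 → Dec 1, 2344 (200 left).
Dec has 31 days: +31 → Jan 1, 2345 (169 left).
Jan has 31 days: +31 → Feb 1, 2345 (138 left).
Feb has 28 days: +28 → Mar 1, 2345 (110 left).
Mar has 31 days: +31 → Apr 1, 2345 (79 left).
Apr has 30 days: +30 → May 1, 2345 (49 left).
May has 31 days: +31 → Jun 1, 2345 (18 left).
+18 → Jun 19, 2345.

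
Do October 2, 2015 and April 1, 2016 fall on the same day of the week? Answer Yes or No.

Yes

From Oct 2, 2015 to Apr 1, 2016 is 182 days.
182 mod 7 = 0, so they are the same weekday.
(Oct 2, 2015 is a Friday; Apr 1, 2016 is a Friday.)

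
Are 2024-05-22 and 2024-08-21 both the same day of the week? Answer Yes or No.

Yes

From May 22, 2024 to Aug 21, 2024 is 91 days.
91 mod 7 = 0, so they are the same weekday.
(May 22, 2024 is a Wednesday; Aug 21, 2024 is a Wednesday.)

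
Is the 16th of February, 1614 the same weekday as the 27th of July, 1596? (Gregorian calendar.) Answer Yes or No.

No

From Jul 27, 1596 to Feb 16, 1614 is 6413 days.
6413 mod 7 = 1, so they are different weekdays.
(Jul 27, 1596 is a Saturday; Feb 16, 1614 is a Sunday.)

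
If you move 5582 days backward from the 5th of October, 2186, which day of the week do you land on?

First find the weekday of Oct 5, 2186. Doomsday rule: the anchor day for the 2100s is Sunday. For year 86: 86÷12 = 7 r 2, and 2÷4 = 0, so 7+2+0 = 9.
Sunday + 9 ≡ Tuesday — that's 2186's doomsday.
In October the doomsday date is Oct 10.
Oct 5 is 5 days before Oct 10; 5 mod 7 = 5, so Tuesday − 5 = Thursday.
5582 mod 7 = 3, so 5582 days before a Thursday is Thursday − 3 = Monday.

Monday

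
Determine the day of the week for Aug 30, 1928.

January 1, 1928 is a Sunday.
Jan 1, 1928 → Feb 1, 1928: 31 days (January has 31).
Feb 1, 1928 → Mar 1, 1928: 29 days (February has 29).
Mar 1, 1928 → Apr 1, 1928: 31 days (March has 31).
Apr 1, 1928 → May 1, 1928: 30 days (April has 30).
May 1, 1928 → Jun 1, 1928: 31 days (May has 31).
Jun 1, 1928 → Jul 1, 1928: 30 days (June has 30).
Jul 1, 1928 → Aug 1, 1928: 31 days (July has 31).
Aug 1, 1928 → Aug 30, 1928: 29 days.
Total: 242 days.
242 mod 7 = 4, so Sunday + 4 = Thursday.

Thursday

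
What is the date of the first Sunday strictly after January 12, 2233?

January 13, 2233

Jan 12, 2233 is a Saturday.
From Saturday to the next Sunday is 1 day.
Jan 12, 2233 + 1 = Jan 13, 2233.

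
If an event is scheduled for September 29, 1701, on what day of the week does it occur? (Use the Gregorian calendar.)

Thursday

Doomsday rule: the anchor day for the 1700s is Sunday. For year 01: 1÷12 = 0 r 1, and 1÷4 = 0, so 0+1+0 = 1.
Sunday + 1 ≡ Monday — that's 1701's doomsday.
In September the doomsday date is Sep 5.
Sep 29 is 24 days after Sep 5; 24 mod 7 = 3, so Monday + 3 = Thursday.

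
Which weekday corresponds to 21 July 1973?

Saturday

Doomsday rule: the anchor day for the 1900s is Wednesday. For year 73: 73÷12 = 6 r 1, and 1÷4 = 0, so 6+1+0 = 7.
Wednesday + 7 ≡ Wednesday — that's 1973's doomsday.
In July the doomsday date is Jul 11.
Jul 21 is 10 days after Jul 11; 10 mod 7 = 3, so Wednesday + 3 = Saturday.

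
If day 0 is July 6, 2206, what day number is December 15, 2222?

6006

Jul 6, 2206 → Jul 6, 2207: 365 days.
Jul 6, 2207 → Jul 6, 2208: 366 days (Feb 29, 2208 is in that span).
Jul 6, 2208 → Jul 6, 2209: 365 days.
Jul 6, 2209 → Jul 6, 2210: 365 days.
Jul 6, 2210 → Jul 6, 2211: 365 days.
Jul 6, 2211 → Jul 6, 2212: 366 days (Feb 29, 2212 is in that span).
Jul 6, 2212 → Jul 6, 2213: 365 days.
Jul 6, 2213 → Jul 6, 2214: 365 days.
Jul 6, 2214 → Jul 6, 2215: 365 days.
Jul 6, 2215 → Jul 6, 2216: 366 days (Feb 29, 2216 is in that span).
Jul 6, 2216 → Jul 6, 2217: 365 days.
Jul 6, 2217 → Jul 6, 2218: 365 days.
Jul 6, 2218 → Jul 6, 2219: 365 days.
Jul 6, 2219 → Jul 6, 2220: 366 days (Feb 29, 2220 is in that span).
Jul 6, 2220 → Jul 6, 2221: 365 days.
Jul 6, 2221 → Jul 6, 2222: 365 days.
Jul 6, 2222 → Aug 6, 2222: 31 days (July has 31).
Aug 6, 2222 → Sep 6, 2222: 31 days (August has 31).
Sep 6, 2222 → Oct 6, 2222: 30 days (September has 30).
Oct 6, 2222 → Nov 6, 2222: 31 days (October has 31).
Nov 6, 2222 → Dec 6, 2222: 30 days (November has 30).
Dec 6, 2222 → Dec 15, 2222: 9 days.
Total: 6006 days.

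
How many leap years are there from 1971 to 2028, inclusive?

15

Multiples of 4 in [1971,2028]: 15.
Of those, multiples of 100: 1 (not leap unless ÷400).
Multiples of 400: 1.
Leap years = 15 − 1 + 1 = 15.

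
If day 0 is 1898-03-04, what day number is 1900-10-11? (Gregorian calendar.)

Mar 4, 1898 → Mar 4, 1899: 365 days.
Mar 4, 1899 → Mar 4, 1900: 365 days.
Mar 4, 1900 → Apr 4, 1900: 31 days (March has 31).
Apr 4, 1900 → May 4, 1900: 30 days (April has 30).
May 4, 1900 → Jun 4, 1900: 31 days (May has 31).
Jun 4, 1900 → Jul 4, 1900: 30 days (June has 30).
Jul 4, 1900 → Aug 4, 1900: 31 days (July has 31).
Aug 4, 1900 → Sep 4, 1900: 31 days (August has 31).
Sep 4, 1900 → Oct 4, 1900: 30 days (September has 30).
Oct 4, 1900 → Oct 11, 1900: 7 days.
Total: 951 days.

951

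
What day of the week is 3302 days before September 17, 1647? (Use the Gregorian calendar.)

Thursday

Sep 17, 1647 is a Tuesday.
3302 mod 7 = 5, so 3302 days before a Tuesday is Tuesday − 5 = Thursday.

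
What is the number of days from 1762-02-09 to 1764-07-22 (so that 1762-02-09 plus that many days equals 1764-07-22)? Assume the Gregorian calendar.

894

Feb 9, 1762 → Feb 9, 1763: 365 days.
Feb 9, 1763 → Feb 9, 1764: 365 days.
Feb 9, 1764 → Mar 9, 1764: 29 days (February has 29).
Mar 9, 1764 → Apr 9, 1764: 31 days (March has 31).
Apr 9, 1764 → May 9, 1764: 30 days (April has 30).
May 9, 1764 → Jun 9, 1764: 31 days (May has 31).
Jun 9, 1764 → Jul 9, 1764: 30 days (June has 30).
Jul 9, 1764 → Jul 22, 1764: 13 days.
Total: 894 days.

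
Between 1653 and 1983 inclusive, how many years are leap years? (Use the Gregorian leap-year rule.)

Multiples of 4 in [1653,1983]: 82.
Of those, multiples of 100: 3 (not leap unless ÷400).
Multiples of 400: 0.
Leap years = 82 − 3 + 0 = 79.

79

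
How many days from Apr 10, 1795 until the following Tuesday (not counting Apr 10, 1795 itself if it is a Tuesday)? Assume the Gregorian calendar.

4

Apr 10, 1795 is a Friday.
From Friday to the next Tuesday is 4 days.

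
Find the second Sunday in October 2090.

October 1, 2090 is a Sunday.
The first Sunday is therefore October 1 (same day).
The second Sunday is 1 + 1×7 = October 8.

October 8, 2090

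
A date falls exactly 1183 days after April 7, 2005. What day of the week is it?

Apr 7, 2005 is a Thursday.
1183 mod 7 = 0, so 1183 days after a Thursday is Thursday + 0 = Thursday.

Thursday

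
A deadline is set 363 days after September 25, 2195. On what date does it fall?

Sep has 30 days: +6 → Oct 1, 2195 (357 left).
Oct has 31 days: +31 → Nov 1, 2195 (326 left).
Nov has 30 days: +30 → Dec 1, 2195 (296 left).
Dec has 31 days: +31 → Jan 1, 2196 (265 left).
Jan has 31 days: +31 → Feb 1, 2196 (234 left).
Feb has 29 days: +29 → Mar 1, 2196 (205 left).
Mar has 31 days: +31 → Apr 1, 2196 (174 left).
Apr has 30 days: +30 → May 1, 2196 (144 left).
May has 31 days: +31 → Jun 1, 2196 (113 left).
Jun has 30 days: +30 → Jul 1, 2196 (83 left).
Jul has 31 days: +31 → Aug 1, 2196 (52 left).
Aug has 31 days: +31 → Sep 1, 2196 (21 left).
+21 → Sep 22, 2196.

September 22, 2196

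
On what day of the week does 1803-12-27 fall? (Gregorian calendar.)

Tuesday

Doomsday rule: the anchor day for the 1800s is Friday. For year 03: 3÷12 = 0 r 3, and 3÷4 = 0, so 0+3+0 = 3.
Friday + 3 ≡ Monday — that's 1803's doomsday.
In December the doomsday date is Dec 12.
Dec 27 is 15 days after Dec 12; 15 mod 7 = 1, so Monday + 1 = Tuesday.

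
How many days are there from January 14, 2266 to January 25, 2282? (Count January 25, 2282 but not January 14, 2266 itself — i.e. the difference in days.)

5855

Jan 14, 2266 → Jan 14, 2267: 365 days.
Jan 14, 2267 → Jan 14, 2268: 365 days.
Jan 14, 2268 → Jan 14, 2269: 366 days (Feb 29, 2268 is in that span).
Jan 14, 2269 → Jan 14, 2270: 365 days.
Jan 14, 2270 → Jan 14, 2271: 365 days.
Jan 14, 2271 → Jan 14, 2272: 365 days.
Jan 14, 2272 → Jan 14, 2273: 366 days (Feb 29, 2272 is in that span).
Jan 14, 2273 → Jan 14, 2274: 365 days.
Jan 14, 2274 → Jan 14, 2275: 365 days.
Jan 14, 2275 → Jan 14, 2276: 365 days.
Jan 14, 2276 → Jan 14, 2277: 366 days (Feb 29, 2276 is in that span).
Jan 14, 2277 → Jan 14, 2278: 365 days.
Jan 14, 2278 → Jan 14, 2279: 365 days.
Jan 14, 2279 → Jan 14, 2280: 365 days.
Jan 14, 2280 → Jan 14, 2281: 366 days (Feb 29, 2280 is in that span).
Jan 14, 2281 → Feb 14, 2281: 31 days (January has 31).
Feb 14, 2281 → Mar 14, 2281: 28 days (February has 28).
Mar 14, 2281 → Apr 14, 2281: 31 days (March has 31).
Apr 14, 2281 → May 14, 2281: 30 days (April has 30).
May 14, 2281 → Jun 14, 2281: 31 days (May has 31).
Jun 14, 2281 → Jul 14, 2281: 30 days (June has 30).
Jul 14, 2281 → Aug 14, 2281: 31 days (July has 31).
Aug 14, 2281 → Sep 14, 2281: 31 days (August has 31).
Sep 14, 2281 → Oct 14, 2281: 30 days (September has 30).
Oct 14, 2281 → Nov 14, 2281: 31 days (October has 31).
Nov 14, 2281 → Dec 14, 2281: 30 days (November has 30).
Dec 14, 2281 → Jan 14, 2282: 31 days (December has 31).
Jan 14, 2282 → Jan 25, 2282: 11 days.
Total: 5855 days.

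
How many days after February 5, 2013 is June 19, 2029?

5978

Feb 5, 2013 → Feb 5, 2014: 365 days.
Feb 5, 2014 → Feb 5, 2015: 365 days.
Feb 5, 2015 → Feb 5, 2016: 365 days.
Feb 5, 2016 → Feb 5, 2017: 366 days (Feb 29, 2016 is in that span).
Feb 5, 2017 → Feb 5, 2018: 365 days.
Feb 5, 2018 → Feb 5, 2019: 365 days.
Feb 5, 2019 → Feb 5, 2020: 365 days.
Feb 5, 2020 → Feb 5, 2021: 366 days (Feb 29, 2020 is in that span).
Feb 5, 2021 → Feb 5, 2022: 365 days.
Feb 5, 2022 → Feb 5, 2023: 365 days.
Feb 5, 2023 → Feb 5, 2024: 365 days.
Feb 5, 2024 → Feb 5, 2025: 366 days (Feb 29, 2024 is in that span).
Feb 5, 2025 → Feb 5, 2026: 365 days.
Feb 5, 2026 → Feb 5, 2027: 365 days.
Feb 5, 2027 → Feb 5, 2028: 365 days.
Feb 5, 2028 → Feb 5, 2029: 366 days (Feb 29, 2028 is in that span).
Feb 5, 2029 → Mar 5, 2029: 28 days (February has 28).
Mar 5, 2029 → Apr 5, 2029: 31 days (March has 31).
Apr 5, 2029 → May 5, 2029: 30 days (April has 30).
May 5, 2029 → Jun 5, 2029: 31 days (May has 31).
Jun 5, 2029 → Jun 19, 2029: 14 days.
Total: 5978 days.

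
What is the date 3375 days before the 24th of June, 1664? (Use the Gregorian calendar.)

−366 (one year; includes Feb 29, 1664) → Jun 24, 1663 (3009 left).
−365 (one year) → Jun 24, 1662 (2644 left).
−365 (one year) → Jun 24, 1661 (2279 left).
−365 (one year) → Jun 24, 1660 (1914 left).
−366 (one year; includes Feb 29, 1660) → Jun 24, 1659 (1548 left).
−365 (one year) → Jun 24, 1658 (1183 left).
−365 (one year) → Jun 24, 1657 (818 left).
−365 (one year) → Jun 24, 1656 (453 left).
−366 (one year; includes Feb 29, 1656) → Jun 24, 1655 (87 left).
−24 → May 31, 1655 (end of May, 31 days; 63 left).
−31 → Apr 30, 1655 (end of Apr, 30 days; 32 left).
−30 → Mar 31, 1655 (end of Mar, 31 days; 2 left).
−2 → Mar 29, 1655.

March 29, 1655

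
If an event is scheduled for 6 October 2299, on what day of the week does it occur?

Friday

Doomsday rule: the anchor day for the 2200s is Friday. For year 99: 99÷12 = 8 r 3, and 3÷4 = 0, so 8+3+0 = 11.
Friday + 11 ≡ Tuesday — that's 2299's doomsday.
In October the doomsday date is Oct 10.
Oct 6 is 4 days before Oct 10; 4 mod 7 = 4, so Tuesday − 4 = Friday.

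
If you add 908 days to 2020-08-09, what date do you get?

+365 (one year) → Aug 9, 2021 (543 left).
+365 (one year) → Aug 9, 2022 (178 left).
Aug has 31 days: +23 → Sep 1, 2022 (155 left).
Sep has 30 days: +30 → Oct 1, 2022 (125 left).
Oct has 31 days: +31 → Nov 1, 2022 (94 left).
Nov has 30 days: +30 → Dec 1, 2022 (64 left).
Dec has 31 days: +31 → Jan 1, 2023 (33 left).
Jan has 31 days: +31 → Feb 1, 2023 (2 left).
+2 → Feb 3, 2023.

February 3, 2023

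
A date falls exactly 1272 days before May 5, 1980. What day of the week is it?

Wednesday

First find the weekday of May 5, 1980. Doomsday rule: the anchor day for the 1900s is Wednesday. For year 80: 80÷12 = 6 r 8, and 8÷4 = 2, so 6+8+2 = 16.
Wednesday + 16 ≡ Friday — that's 1980's doomsday.
In May the doomsday date is May 9.
May 5 is 4 days before May 9; 4 mod 7 = 4, so Friday − 4 = Monday.
1272 mod 7 = 5, so 1272 days before a Monday is Monday − 5 = Wednesday.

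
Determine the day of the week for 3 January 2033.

Monday

Doomsday rule: the anchor day for the 2000s is Tuesday. For year 33: 33÷12 = 2 r 9, and 9÷4 = 2, so 2+9+2 = 13.
Tuesday + 13 ≡ Monday — that's 2033's doomsday.
In January the doomsday date is Jan 3 (2033 is not a leap year).
Jan 3 is the doomsday itself: Monday.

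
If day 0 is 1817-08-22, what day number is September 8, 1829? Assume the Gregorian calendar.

4400

Aug 22, 1817 → Aug 22, 1818: 365 days.
Aug 22, 1818 → Aug 22, 1819: 365 days.
Aug 22, 1819 → Aug 22, 1820: 366 days (Feb 29, 1820 is in that span).
Aug 22, 1820 → Aug 22, 1821: 365 days.
Aug 22, 1821 → Aug 22, 1822: 365 days.
Aug 22, 1822 → Aug 22, 1823: 365 days.
Aug 22, 1823 → Aug 22, 1824: 366 days (Feb 29, 1824 is in that span).
Aug 22, 1824 → Aug 22, 1825: 365 days.
Aug 22, 1825 → Aug 22, 1826: 365 days.
Aug 22, 1826 → Aug 22, 1827: 365 days.
Aug 22, 1827 → Aug 22, 1828: 366 days (Feb 29, 1828 is in that span).
Aug 22, 1828 → Sep 22, 1828: 31 days (August has 31).
Sep 22, 1828 → Oct 22, 1828: 30 days (September has 30).
Oct 22, 1828 → Nov 22, 1828: 31 days (October has 31).
Nov 22, 1828 → Dec 22, 1828: 30 days (November has 30).
Dec 22, 1828 → Jan 22, 1829: 31 days (December has 31).
Jan 22, 1829 → Feb 22, 1829: 31 days (January has 31).
Feb 22, 1829 → Mar 22, 1829: 28 days (February has 28).
Mar 22, 1829 → Apr 22, 1829: 31 days (March has 31).
Apr 22, 1829 → May 22, 1829: 30 days (April has 30).
May 22, 1829 → Jun 22, 1829: 31 days (May has 31).
Jun 22, 1829 → Jul 22, 1829: 30 days (June has 30).
Jul 22, 1829 → Aug 22, 1829: 31 days (July has 31).
Aug 22, 1829 → Sep 8, 1829: 17 days.
Total: 4400 days.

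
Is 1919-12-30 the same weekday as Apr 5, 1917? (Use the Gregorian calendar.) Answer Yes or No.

No

From Apr 5, 1917 to Dec 30, 1919 is 999 days.
999 mod 7 = 5, so they are different weekdays.
(Apr 5, 1917 is a Thursday; Dec 30, 1919 is a Tuesday.)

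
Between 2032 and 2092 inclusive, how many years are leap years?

Multiples of 4 in [2032,2092]: 16.
Of those, multiples of 100: 0 (not leap unless ÷400).
Multiples of 400: 0.
Leap years = 16 − 0 + 0 = 16.

16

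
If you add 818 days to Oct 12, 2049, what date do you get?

+365 (one year) → Oct 12, 2050 (453 left).
+365 (one year) → Oct 12, 2051 (88 left).
Oct has 31 days: +20 → Nov 1, 2051 (68 left).
Nov has 30 days: +30 → Dec 1, 2051 (38 left).
Dec has 31 days: +31 → Jan 1, 2052 (7 left).
+7 → Jan 8, 2052.

January 8, 2052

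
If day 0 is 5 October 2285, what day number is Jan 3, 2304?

Oct 5, 2285 → Oct 5, 2286: 365 days.
Oct 5, 2286 → Oct 5, 2287: 365 days.
Oct 5, 2287 → Oct 5, 2288: 366 days (Feb 29, 2288 is in that span).
Oct 5, 2288 → Oct 5, 2289: 365 days.
Oct 5, 2289 → Oct 5, 2290: 365 days.
Oct 5, 2290 → Oct 5, 2291: 365 days.
Oct 5, 2291 → Oct 5, 2292: 366 days (Feb 29, 2292 is in that span).
Oct 5, 2292 → Oct 5, 2293: 365 days.
Oct 5, 2293 → Oct 5, 2294: 365 days.
Oct 5, 2294 → Oct 5, 2295: 365 days.
Oct 5, 2295 → Oct 5, 2296: 366 days (Feb 29, 2296 is in that span).
Oct 5, 2296 → Oct 5, 2297: 365 days.
Oct 5, 2297 → Oct 5, 2298: 365 days.
Oct 5, 2298 → Oct 5, 2299: 365 days.
Oct 5, 2299 → Oct 5, 2300: 365 days.
Oct 5, 2300 → Oct 5, 2301: 365 days.
Oct 5, 2301 → Oct 5, 2302: 365 days.
Oct 5, 2302 → Oct 5, 2303: 365 days.
Oct 5, 2303 → Nov 5, 2303: 31 days (October has 31).
Nov 5, 2303 → Dec 5, 2303: 30 days (November has 30).
Dec 5, 2303 → Jan 3, 2304: 29 days.
Total: 6663 days.

6663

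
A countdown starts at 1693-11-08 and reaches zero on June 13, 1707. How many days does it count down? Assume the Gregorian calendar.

Nov 8, 1693 → Nov 8, 1694: 365 days.
Nov 8, 1694 → Nov 8, 1695: 365 days.
Nov 8, 1695 → Nov 8, 1696: 366 days (Feb 29, 1696 is in that span).
Nov 8, 1696 → Nov 8, 1697: 365 days.
Nov 8, 1697 → Nov 8, 1698: 365 days.
Nov 8, 1698 → Nov 8, 1699: 365 days.
Nov 8, 1699 → Nov 8, 1700: 365 days.
Nov 8, 1700 → Nov 8, 1701: 365 days.
Nov 8, 1701 → Nov 8, 1702: 365 days.
Nov 8, 1702 → Nov 8, 1703: 365 days.
Nov 8, 1703 → Nov 8, 1704: 366 days (Feb 29, 1704 is in that span).
Nov 8, 1704 → Nov 8, 1705: 365 days.
Nov 8, 1705 → Nov 8, 1706: 365 days.
Nov 8, 1706 → Dec 8, 1706: 30 days (November has 30).
Dec 8, 1706 → Jan 8, 1707: 31 days (December has 31).
Jan 8, 1707 → Feb 8, 1707: 31 days (January has 31).
Feb 8, 1707 → Mar 8, 1707: 28 days (February has 28).
Mar 8, 1707 → Apr 8, 1707: 31 days (March has 31).
Apr 8, 1707 → May 8, 1707: 30 days (April has 30).
May 8, 1707 → Jun 8, 1707: 31 days (May has 31).
Jun 8, 1707 → Jun 13, 1707: 5 days.
Total: 4964 days.

4964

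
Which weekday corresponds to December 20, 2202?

Monday

Doomsday rule: the anchor day for the 2200s is Friday. For year 02: 2÷12 = 0 r 2, and 2÷4 = 0, so 0+2+0 = 2.
Friday + 2 ≡ Sunday — that's 2202's doomsday.
In December the doomsday date is Dec 12.
Dec 20 is 8 days after Dec 12; 8 mod 7 = 1, so Sunday + 1 = Monday.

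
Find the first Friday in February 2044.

February 1, 2044 is a Monday.
The first Friday is therefore February 5 (4 days later).

February 5, 2044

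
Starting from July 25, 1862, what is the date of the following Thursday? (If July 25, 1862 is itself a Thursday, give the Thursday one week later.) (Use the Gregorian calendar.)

Jul 25, 1862 is a Friday.
From Friday to the next Thursday is 6 days.
Jul 25, 1862 + 6 = Jul 31, 1862.

July 31, 1862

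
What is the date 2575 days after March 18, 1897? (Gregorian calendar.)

+365 (one year) → Mar 18, 1898 (2210 left).
+365 (one year) → Mar 18, 1899 (1845 left).
+365 (one year) → Mar 18, 1900 (1480 left).
+365 (one year) → Mar 18, 1901 (1115 left).
+365 (one year) → Mar 18, 1902 (750 left).
+365 (one year) → Mar 18, 1903 (385 left).
Mar has 31 days: +14 → Apr 1, 1903 (371 left).
Apr has 30 days: +30 → May 1, 1903 (341 left).
May has 31 days: +31 → Jun 1, 1903 (310 left).
Jun has 30 days: +30 → Jul 1, 1903 (280 left).
Jul has 31 days: +31 → Aug 1, 1903 (249 left).
Aug has 31 days: +31 → Sep 1, 1903 (218 left).
Sep has 30 days: +30 → Oct 1, 1903 (188 left).
Oct has 31 days: +31 → Nov 1, 1903 (157 left).
Nov has 30 days: +30 → Dec 1, 1903 (127 left).
Dec has 31 days: +31 → Jan 1, 1904 (96 left).
Jan has 31 days: +31 → Feb 1, 1904 (65 left).
Feb has 29 days: +29 → Mar 1, 1904 (36 left).
Mar has 31 days: +31 → Apr 1, 1904 (5 left).
+5 → Apr 6, 1904.

April 6, 1904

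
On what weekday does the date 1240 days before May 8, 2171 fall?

Tuesday

First find the weekday of May 8, 2171. Doomsday rule: the anchor day for the 2100s is Sunday. For year 71: 71÷12 = 5 r 11, and 11÷4 = 2, so 5+11+2 = 18.
Sunday + 18 ≡ Thursday — that's 2171's doomsday.
In May the doomsday date is May 9.
May 8 is 1 day before May 9; 1 mod 7 = 1, so Thursday − 1 = Wednesday.
1240 mod 7 = 1, so 1240 days before a Wednesday is Wednesday − 1 = Tuesday.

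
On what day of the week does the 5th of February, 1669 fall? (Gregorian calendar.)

Tuesday

Doomsday rule: the anchor day for the 1600s is Tuesday. For year 69: 69÷12 = 5 r 9, and 9÷4 = 2, so 5+9+2 = 16.
Tuesday + 16 ≡ Thursday — that's 1669's doomsday.
In February the doomsday date is Feb 28 (1669 is not a leap year).
Feb 5 is 23 days before Feb 28; 23 mod 7 = 2, so Thursday − 2 = Tuesday.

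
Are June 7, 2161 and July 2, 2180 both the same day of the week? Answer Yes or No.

Yes

From Jun 7, 2161 to Jul 2, 2180 is 6965 days.
6965 mod 7 = 0, so they are the same weekday.
(Jun 7, 2161 is a Sunday; Jul 2, 2180 is a Sunday.)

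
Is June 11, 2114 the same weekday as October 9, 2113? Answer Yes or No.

Yes

From Oct 9, 2113 to Jun 11, 2114 is 245 days.
245 mod 7 = 0, so they are the same weekday.
(Oct 9, 2113 is a Monday; Jun 11, 2114 is a Monday.)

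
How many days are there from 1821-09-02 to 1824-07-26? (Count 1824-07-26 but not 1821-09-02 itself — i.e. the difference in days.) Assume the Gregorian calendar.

Sep 2, 1821 → Sep 2, 1822: 365 days.
Sep 2, 1822 → Sep 2, 1823: 365 days.
Sep 2, 1823 → Oct 2, 1823: 30 days (September has 30).
Oct 2, 1823 → Nov 2, 1823: 31 days (October has 31).
Nov 2, 1823 → Dec 2, 1823: 30 days (November has 30).
Dec 2, 1823 → Jan 2, 1824: 31 days (December has 31).
Jan 2, 1824 → Feb 2, 1824: 31 days (January has 31).
Feb 2, 1824 → Mar 2, 1824: 29 days (February has 29).
Mar 2, 1824 → Apr 2, 1824: 31 days (March has 31).
Apr 2, 1824 → May 2, 1824: 30 days (April has 30).
May 2, 1824 → Jun 2, 1824: 31 days (May has 31).
Jun 2, 1824 → Jul 2, 1824: 30 days (June has 30).
Jul 2, 1824 → Jul 26, 1824: 24 days.
Total: 1058 days.

1058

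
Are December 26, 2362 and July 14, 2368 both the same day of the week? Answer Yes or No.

No

From Dec 26, 2362 to Jul 14, 2368 is 2027 days.
2027 mod 7 = 4, so they are different weekdays.
(Dec 26, 2362 is a Wednesday; Jul 14, 2368 is a Sunday.)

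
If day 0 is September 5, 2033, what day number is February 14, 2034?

Sep 5, 2033 → Oct 5, 2033: 30 days (September has 30).
Oct 5, 2033 → Nov 5, 2033: 31 days (October has 31).
Nov 5, 2033 → Dec 5, 2033: 30 days (November has 30).
Dec 5, 2033 → Jan 5, 2034: 31 days (December has 31).
Jan 5, 2034 → Feb 5, 2034: 31 days (January has 31).
Feb 5, 2034 → Feb 14, 2034: 9 days.
Total: 162 days.

162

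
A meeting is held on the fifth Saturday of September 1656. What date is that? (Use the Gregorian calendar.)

September 30, 1656

September 1, 1656 is a Friday.
The first Saturday is therefore September 2 (1 days later).
The fifth Saturday is 2 + 4×7 = September 30.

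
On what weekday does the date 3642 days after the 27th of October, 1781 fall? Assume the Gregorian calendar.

Monday

Oct 27, 1781 is a Saturday.
3642 mod 7 = 2, so 3642 days after a Saturday is Saturday + 2 = Monday.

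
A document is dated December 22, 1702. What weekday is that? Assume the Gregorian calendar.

Doomsday rule: the anchor day for the 1700s is Sunday. For year 02: 2÷12 = 0 r 2, and 2÷4 = 0, so 0+2+0 = 2.
Sunday + 2 ≡ Tuesday — that's 1702's doomsday.
In December the doomsday date is Dec 12.
Dec 22 is 10 days after Dec 12; 10 mod 7 = 3, so Tuesday + 3 = Friday.

Friday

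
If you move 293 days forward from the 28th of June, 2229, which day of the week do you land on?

Saturday

Jun 28, 2229 is a Sunday.
293 mod 7 = 6, so 293 days after a Sunday is Sunday + 6 = Saturday.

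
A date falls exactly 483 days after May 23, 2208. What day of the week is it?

Monday

May 23, 2208 is a Monday.
483 mod 7 = 0, so 483 days after a Monday is Monday + 0 = Monday.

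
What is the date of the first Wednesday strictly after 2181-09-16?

Sep 16, 2181 is a Sunday.
From Sunday to the next Wednesday is 3 days.
Sep 16, 2181 + 3 = Sep 19, 2181.

September 19, 2181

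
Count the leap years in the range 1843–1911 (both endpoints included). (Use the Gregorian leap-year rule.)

16

Multiples of 4 in [1843,1911]: 17.
Of those, multiples of 100: 1 (not leap unless ÷400).
Multiples of 400: 0.
Leap years = 17 − 1 + 0 = 16.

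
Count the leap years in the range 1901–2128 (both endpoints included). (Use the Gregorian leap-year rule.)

Multiples of 4 in [1901,2128]: 57.
Of those, multiples of 100: 2 (not leap unless ÷400).
Multiples of 400: 1.
Leap years = 57 − 2 + 1 = 56.

56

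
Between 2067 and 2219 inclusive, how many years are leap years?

36

Multiples of 4 in [2067,2219]: 38.
Of those, multiples of 100: 2 (not leap unless ÷400).
Multiples of 400: 0.
Leap years = 38 − 2 + 0 = 36.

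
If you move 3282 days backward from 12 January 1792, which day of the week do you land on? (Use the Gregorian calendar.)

Friday

Jan 12, 1792 is a Thursday.
3282 mod 7 = 6, so 3282 days before a Thursday is Thursday − 6 = Friday.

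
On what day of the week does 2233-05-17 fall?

Friday

Doomsday rule: the anchor day for the 2200s is Friday. For year 33: 33÷12 = 2 r 9, and 9÷4 = 2, so 2+9+2 = 13.
Friday + 13 ≡ Thursday — that's 2233's doomsday.
In May the doomsday date is May 9.
May 17 is 8 days after May 9; 8 mod 7 = 1, so Thursday + 1 = Friday.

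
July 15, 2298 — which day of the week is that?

Doomsday rule: the anchor day for the 2200s is Friday. For year 98: 98÷12 = 8 r 2, and 2÷4 = 0, so 8+2+0 = 10.
Friday + 10 ≡ Monday — that's 2298's doomsday.
In July the doomsday date is Jul 11.
Jul 15 is 4 days after Jul 11; 4 mod 7 = 4, so Monday + 4 = Friday.

Friday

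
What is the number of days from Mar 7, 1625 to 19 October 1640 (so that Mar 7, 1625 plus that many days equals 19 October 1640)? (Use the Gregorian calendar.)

5705

Mar 7, 1625 → Mar 7, 1626: 365 days.
Mar 7, 1626 → Mar 7, 1627: 365 days.
Mar 7, 1627 → Mar 7, 1628: 366 days (Feb 29, 1628 is in that span).
Mar 7, 1628 → Mar 7, 1629: 365 days.
Mar 7, 1629 → Mar 7, 1630: 365 days.
Mar 7, 1630 → Mar 7, 1631: 365 days.
Mar 7, 1631 → Mar 7, 1632: 366 days (Feb 29, 1632 is in that span).
Mar 7, 1632 → Mar 7, 1633: 365 days.
Mar 7, 1633 → Mar 7, 1634: 365 days.
Mar 7, 1634 → Mar 7, 1635: 365 days.
Mar 7, 1635 → Mar 7, 1636: 366 days (Feb 29, 1636 is in that span).
Mar 7, 1636 → Mar 7, 1637: 365 days.
Mar 7, 1637 → Mar 7, 1638: 365 days.
Mar 7, 1638 → Mar 7, 1639: 365 days.
Mar 7, 1639 → Mar 7, 1640: 366 days (Feb 29, 1640 is in that span).
Mar 7, 1640 → Apr 7, 1640: 31 days (March has 31).
Apr 7, 1640 → May 7, 1640: 30 days (April has 30).
May 7, 1640 → Jun 7, 1640: 31 days (May has 31).
Jun 7, 1640 → Jul 7, 1640: 30 days (June has 30).
Jul 7, 1640 → Aug 7, 1640: 31 days (July has 31).
Aug 7, 1640 → Sep 7, 1640: 31 days (August has 31).
Sep 7, 1640 → Oct 7, 1640: 30 days (September has 30).
Oct 7, 1640 → Oct 19, 1640: 12 days.
Total: 5705 days.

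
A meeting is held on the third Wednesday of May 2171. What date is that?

May 15, 2171

May 1, 2171 is a Wednesday.
The first Wednesday is therefore May 1 (same day).
The third Wednesday is 1 + 2×7 = May 15.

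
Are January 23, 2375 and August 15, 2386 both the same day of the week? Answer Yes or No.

From Jan 23, 2375 to Aug 15, 2386 is 4222 days.
4222 mod 7 = 1, so they are different weekdays.
(Jan 23, 2375 is a Thursday; Aug 15, 2386 is a Friday.)

No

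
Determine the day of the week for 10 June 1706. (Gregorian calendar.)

Thursday

Doomsday rule: the anchor day for the 1700s is Sunday. For year 06: 6÷12 = 0 r 6, and 6÷4 = 1, so 0+6+1 = 7.
Sunday + 7 ≡ Sunday — that's 1706's doomsday.
In June the doomsday date is Jun 6.
Jun 10 is 4 days after Jun 6; 4 mod 7 = 4, so Sunday + 4 = Thursday.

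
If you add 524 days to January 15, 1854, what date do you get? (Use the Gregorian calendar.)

June 23, 1855

+365 (one year) → Jan 15, 1855 (159 left).
Jan has 31 days: +17 → Feb 1, 1855 (142 left).
Feb has 28 days: +28 → Mar 1, 1855 (114 left).
Mar has 31 days: +31 → Apr 1, 1855 (83 left).
Apr has 30 days: +30 → May 1, 1855 (53 left).
May has 31 days: +31 → Jun 1, 1855 (22 left).
+22 → Jun 23, 1855.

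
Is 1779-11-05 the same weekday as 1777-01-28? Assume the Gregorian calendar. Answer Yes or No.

No

From Jan 28, 1777 to Nov 5, 1779 is 1011 days.
1011 mod 7 = 3, so they are different weekdays.
(Jan 28, 1777 is a Tuesday; Nov 5, 1779 is a Friday.)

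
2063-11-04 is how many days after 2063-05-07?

May 7, 2063 → Jun 7, 2063: 31 days (May has 31).
Jun 7, 2063 → Jul 7, 2063: 30 days (June has 30).
Jul 7, 2063 → Aug 7, 2063: 31 days (July has 31).
Aug 7, 2063 → Sep 7, 2063: 31 days (August has 31).
Sep 7, 2063 → Oct 7, 2063: 30 days (September has 30).
Oct 7, 2063 → Nov 4, 2063: 28 days.
Total: 181 days.

181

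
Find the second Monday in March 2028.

March 13, 2028

March 1, 2028 is a Wednesday.
The first Monday is therefore March 6 (5 days later).
The second Monday is 6 + 1×7 = March 13.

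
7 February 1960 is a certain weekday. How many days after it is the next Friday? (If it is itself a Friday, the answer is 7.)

5

Feb 7, 1960 is a Sunday.
From Sunday to the next Friday is 5 days.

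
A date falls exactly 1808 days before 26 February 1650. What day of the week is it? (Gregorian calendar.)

Thursday

Feb 26, 1650 is a Saturday.
1808 mod 7 = 2, so 1808 days before a Saturday is Saturday − 2 = Thursday.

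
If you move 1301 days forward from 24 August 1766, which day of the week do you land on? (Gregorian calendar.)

First find the weekday of Aug 24, 1766. Doomsday rule: the anchor day for the 1700s is Sunday. For year 66: 66÷12 = 5 r 6, and 6÷4 = 1, so 5+6+1 = 12.
Sunday + 12 ≡ Friday — that's 1766's doomsday.
In August the doomsday date is Aug 8.
Aug 24 is 16 days after Aug 8; 16 mod 7 = 2, so Friday + 2 = Sunday.
1301 mod 7 = 6, so 1301 days after a Sunday is Sunday + 6 = Saturday.

Saturday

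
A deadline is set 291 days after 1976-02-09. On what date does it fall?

Feb has 29 days: +21 → Mar 1, 1976 (270 left).
Mar has 31 days: +31 → Apr 1, 1976 (239 left).
Apr has 30 days: +30 → May 1, 1976 (209 left).
May has 31 days: +31 → Jun 1, 1976 (178 left).
Jun has 30 days: +30 → Jul 1, 1976 (148 left).
Jul has 31 days: +31 → Aug 1, 1976 (117 left).
Aug has 31 days: +31 → Sep 1, 1976 (86 left).
Sep has 30 days: +30 → Oct 1, 1976 (56 left).
Oct has 31 days: +31 → Nov 1, 1976 (25 left).
+25 → Nov 26, 1976.

November 26, 1976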